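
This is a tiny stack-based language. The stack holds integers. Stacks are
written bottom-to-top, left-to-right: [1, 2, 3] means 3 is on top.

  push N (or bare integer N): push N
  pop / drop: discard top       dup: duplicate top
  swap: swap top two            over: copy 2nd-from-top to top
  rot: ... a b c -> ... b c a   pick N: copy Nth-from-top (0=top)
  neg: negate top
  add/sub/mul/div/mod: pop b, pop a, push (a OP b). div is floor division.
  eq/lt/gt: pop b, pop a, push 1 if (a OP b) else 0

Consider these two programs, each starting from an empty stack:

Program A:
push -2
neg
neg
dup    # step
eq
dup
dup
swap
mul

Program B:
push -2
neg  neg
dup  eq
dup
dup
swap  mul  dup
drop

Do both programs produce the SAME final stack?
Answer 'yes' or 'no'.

Answer: yes

Derivation:
Program A trace:
  After 'push -2': [-2]
  After 'neg': [2]
  After 'neg': [-2]
  After 'dup': [-2, -2]
  After 'eq': [1]
  After 'dup': [1, 1]
  After 'dup': [1, 1, 1]
  After 'swap': [1, 1, 1]
  After 'mul': [1, 1]
Program A final stack: [1, 1]

Program B trace:
  After 'push -2': [-2]
  After 'neg': [2]
  After 'neg': [-2]
  After 'dup': [-2, -2]
  After 'eq': [1]
  After 'dup': [1, 1]
  After 'dup': [1, 1, 1]
  After 'swap': [1, 1, 1]
  After 'mul': [1, 1]
  After 'dup': [1, 1, 1]
  After 'drop': [1, 1]
Program B final stack: [1, 1]
Same: yes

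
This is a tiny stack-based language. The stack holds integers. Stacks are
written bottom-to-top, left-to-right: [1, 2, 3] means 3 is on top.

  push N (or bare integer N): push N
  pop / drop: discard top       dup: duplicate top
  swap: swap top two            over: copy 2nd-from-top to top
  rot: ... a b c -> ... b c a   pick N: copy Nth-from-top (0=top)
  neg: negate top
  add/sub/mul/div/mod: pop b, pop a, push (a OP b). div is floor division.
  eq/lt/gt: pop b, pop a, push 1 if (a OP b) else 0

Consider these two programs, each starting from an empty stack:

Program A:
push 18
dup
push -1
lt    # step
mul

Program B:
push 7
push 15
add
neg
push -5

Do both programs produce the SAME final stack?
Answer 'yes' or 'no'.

Answer: no

Derivation:
Program A trace:
  After 'push 18': [18]
  After 'dup': [18, 18]
  After 'push -1': [18, 18, -1]
  After 'lt': [18, 0]
  After 'mul': [0]
Program A final stack: [0]

Program B trace:
  After 'push 7': [7]
  After 'push 15': [7, 15]
  After 'add': [22]
  After 'neg': [-22]
  After 'push -5': [-22, -5]
Program B final stack: [-22, -5]
Same: no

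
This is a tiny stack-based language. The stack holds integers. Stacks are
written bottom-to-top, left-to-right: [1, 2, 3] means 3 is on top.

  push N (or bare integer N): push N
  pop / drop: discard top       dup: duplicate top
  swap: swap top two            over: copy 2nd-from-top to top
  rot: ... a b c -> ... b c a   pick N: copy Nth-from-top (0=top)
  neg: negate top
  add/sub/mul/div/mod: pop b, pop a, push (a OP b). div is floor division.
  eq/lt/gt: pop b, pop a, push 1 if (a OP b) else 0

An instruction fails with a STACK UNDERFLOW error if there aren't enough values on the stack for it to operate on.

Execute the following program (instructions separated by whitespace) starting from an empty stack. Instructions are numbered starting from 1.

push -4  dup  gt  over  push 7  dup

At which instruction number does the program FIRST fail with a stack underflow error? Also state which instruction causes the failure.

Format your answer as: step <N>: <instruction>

Step 1 ('push -4'): stack = [-4], depth = 1
Step 2 ('dup'): stack = [-4, -4], depth = 2
Step 3 ('gt'): stack = [0], depth = 1
Step 4 ('over'): needs 2 value(s) but depth is 1 — STACK UNDERFLOW

Answer: step 4: over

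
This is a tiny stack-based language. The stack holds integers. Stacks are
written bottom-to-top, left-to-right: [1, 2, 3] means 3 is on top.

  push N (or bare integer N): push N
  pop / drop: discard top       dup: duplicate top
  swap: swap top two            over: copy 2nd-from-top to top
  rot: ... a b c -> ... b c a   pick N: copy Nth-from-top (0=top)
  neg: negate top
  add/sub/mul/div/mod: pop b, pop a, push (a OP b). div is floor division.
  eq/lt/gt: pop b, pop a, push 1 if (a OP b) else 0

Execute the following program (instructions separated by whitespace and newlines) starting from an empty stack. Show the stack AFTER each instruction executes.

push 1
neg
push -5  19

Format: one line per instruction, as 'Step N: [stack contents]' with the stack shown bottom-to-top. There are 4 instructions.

Step 1: [1]
Step 2: [-1]
Step 3: [-1, -5]
Step 4: [-1, -5, 19]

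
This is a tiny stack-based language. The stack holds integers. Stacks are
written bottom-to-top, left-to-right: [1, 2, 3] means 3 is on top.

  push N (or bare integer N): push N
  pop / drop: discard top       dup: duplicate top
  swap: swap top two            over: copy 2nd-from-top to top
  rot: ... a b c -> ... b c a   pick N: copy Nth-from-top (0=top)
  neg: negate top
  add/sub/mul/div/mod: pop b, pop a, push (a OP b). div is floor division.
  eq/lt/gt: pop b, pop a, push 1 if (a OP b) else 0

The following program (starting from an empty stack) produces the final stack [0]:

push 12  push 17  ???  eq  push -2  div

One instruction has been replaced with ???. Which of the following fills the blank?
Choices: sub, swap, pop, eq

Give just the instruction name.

Answer: swap

Derivation:
Stack before ???: [12, 17]
Stack after ???:  [17, 12]
Checking each choice:
  sub: stack underflow (need 2, have 1)
  swap: MATCH
  pop: stack underflow (need 2, have 1)
  eq: stack underflow (need 2, have 1)


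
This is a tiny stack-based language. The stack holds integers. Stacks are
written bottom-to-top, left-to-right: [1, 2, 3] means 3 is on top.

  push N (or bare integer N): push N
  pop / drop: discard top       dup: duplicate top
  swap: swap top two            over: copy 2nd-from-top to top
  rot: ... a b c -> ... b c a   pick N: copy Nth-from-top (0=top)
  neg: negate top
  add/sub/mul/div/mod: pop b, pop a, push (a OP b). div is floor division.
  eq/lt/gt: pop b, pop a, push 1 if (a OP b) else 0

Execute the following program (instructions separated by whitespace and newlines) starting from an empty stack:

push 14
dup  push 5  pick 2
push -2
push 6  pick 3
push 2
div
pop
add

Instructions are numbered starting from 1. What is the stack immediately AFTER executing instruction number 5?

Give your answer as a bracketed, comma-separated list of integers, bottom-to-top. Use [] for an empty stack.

Answer: [14, 14, 5, 14, -2]

Derivation:
Step 1 ('push 14'): [14]
Step 2 ('dup'): [14, 14]
Step 3 ('push 5'): [14, 14, 5]
Step 4 ('pick 2'): [14, 14, 5, 14]
Step 5 ('push -2'): [14, 14, 5, 14, -2]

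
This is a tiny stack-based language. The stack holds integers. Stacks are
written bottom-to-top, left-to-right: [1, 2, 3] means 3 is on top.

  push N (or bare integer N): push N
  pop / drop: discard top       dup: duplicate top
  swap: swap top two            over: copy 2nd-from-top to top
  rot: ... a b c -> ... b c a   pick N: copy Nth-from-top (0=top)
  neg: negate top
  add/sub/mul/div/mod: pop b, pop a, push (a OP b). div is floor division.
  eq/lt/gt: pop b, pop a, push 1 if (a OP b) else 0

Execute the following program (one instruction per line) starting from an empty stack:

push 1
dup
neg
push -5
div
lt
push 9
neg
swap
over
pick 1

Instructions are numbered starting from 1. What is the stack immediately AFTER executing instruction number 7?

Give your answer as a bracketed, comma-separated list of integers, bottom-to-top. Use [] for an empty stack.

Answer: [0, 9]

Derivation:
Step 1 ('push 1'): [1]
Step 2 ('dup'): [1, 1]
Step 3 ('neg'): [1, -1]
Step 4 ('push -5'): [1, -1, -5]
Step 5 ('div'): [1, 0]
Step 6 ('lt'): [0]
Step 7 ('push 9'): [0, 9]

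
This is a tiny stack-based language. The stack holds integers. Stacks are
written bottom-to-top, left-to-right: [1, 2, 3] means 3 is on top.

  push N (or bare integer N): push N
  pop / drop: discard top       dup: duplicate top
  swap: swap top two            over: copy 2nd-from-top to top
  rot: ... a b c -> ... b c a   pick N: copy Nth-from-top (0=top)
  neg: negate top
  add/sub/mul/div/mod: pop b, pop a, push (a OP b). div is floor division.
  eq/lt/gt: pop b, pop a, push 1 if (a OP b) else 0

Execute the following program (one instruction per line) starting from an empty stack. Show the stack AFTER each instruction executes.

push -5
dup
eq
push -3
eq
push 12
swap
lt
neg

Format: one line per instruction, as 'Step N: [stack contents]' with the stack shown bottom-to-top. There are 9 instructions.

Step 1: [-5]
Step 2: [-5, -5]
Step 3: [1]
Step 4: [1, -3]
Step 5: [0]
Step 6: [0, 12]
Step 7: [12, 0]
Step 8: [0]
Step 9: [0]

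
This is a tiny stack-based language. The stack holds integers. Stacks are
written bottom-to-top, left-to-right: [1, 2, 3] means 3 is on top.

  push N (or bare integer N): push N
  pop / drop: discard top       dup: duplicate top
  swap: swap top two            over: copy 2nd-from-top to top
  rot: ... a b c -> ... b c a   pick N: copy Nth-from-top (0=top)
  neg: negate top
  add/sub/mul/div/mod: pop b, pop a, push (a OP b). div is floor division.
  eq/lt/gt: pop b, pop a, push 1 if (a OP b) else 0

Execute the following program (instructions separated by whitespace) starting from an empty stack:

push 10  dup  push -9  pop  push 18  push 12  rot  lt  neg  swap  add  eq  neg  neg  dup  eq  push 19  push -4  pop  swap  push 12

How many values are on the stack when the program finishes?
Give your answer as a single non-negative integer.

Answer: 3

Derivation:
After 'push 10': stack = [10] (depth 1)
After 'dup': stack = [10, 10] (depth 2)
After 'push -9': stack = [10, 10, -9] (depth 3)
After 'pop': stack = [10, 10] (depth 2)
After 'push 18': stack = [10, 10, 18] (depth 3)
After 'push 12': stack = [10, 10, 18, 12] (depth 4)
After 'rot': stack = [10, 18, 12, 10] (depth 4)
After 'lt': stack = [10, 18, 0] (depth 3)
After 'neg': stack = [10, 18, 0] (depth 3)
After 'swap': stack = [10, 0, 18] (depth 3)
  ...
After 'eq': stack = [0] (depth 1)
After 'neg': stack = [0] (depth 1)
After 'neg': stack = [0] (depth 1)
After 'dup': stack = [0, 0] (depth 2)
After 'eq': stack = [1] (depth 1)
After 'push 19': stack = [1, 19] (depth 2)
After 'push -4': stack = [1, 19, -4] (depth 3)
After 'pop': stack = [1, 19] (depth 2)
After 'swap': stack = [19, 1] (depth 2)
After 'push 12': stack = [19, 1, 12] (depth 3)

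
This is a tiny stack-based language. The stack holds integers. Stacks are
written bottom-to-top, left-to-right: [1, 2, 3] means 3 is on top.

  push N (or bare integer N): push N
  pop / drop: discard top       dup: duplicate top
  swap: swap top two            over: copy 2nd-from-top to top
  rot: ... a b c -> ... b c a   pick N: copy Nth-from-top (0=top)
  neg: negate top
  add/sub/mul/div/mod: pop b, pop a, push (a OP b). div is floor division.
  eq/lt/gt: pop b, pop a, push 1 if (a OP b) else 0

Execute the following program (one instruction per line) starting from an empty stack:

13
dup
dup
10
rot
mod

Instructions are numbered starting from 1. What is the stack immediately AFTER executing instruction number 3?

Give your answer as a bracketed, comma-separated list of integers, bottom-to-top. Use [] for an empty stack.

Answer: [13, 13, 13]

Derivation:
Step 1 ('13'): [13]
Step 2 ('dup'): [13, 13]
Step 3 ('dup'): [13, 13, 13]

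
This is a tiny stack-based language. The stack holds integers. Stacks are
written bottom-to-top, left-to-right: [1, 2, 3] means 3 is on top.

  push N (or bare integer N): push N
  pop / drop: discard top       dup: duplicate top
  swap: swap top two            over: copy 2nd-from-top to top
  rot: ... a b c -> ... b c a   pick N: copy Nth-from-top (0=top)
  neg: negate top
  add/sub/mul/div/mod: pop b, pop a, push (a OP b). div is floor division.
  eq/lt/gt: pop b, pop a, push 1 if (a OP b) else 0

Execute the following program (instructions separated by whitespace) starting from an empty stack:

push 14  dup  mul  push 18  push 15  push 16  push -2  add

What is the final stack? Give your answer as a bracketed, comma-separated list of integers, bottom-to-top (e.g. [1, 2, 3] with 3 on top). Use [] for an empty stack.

After 'push 14': [14]
After 'dup': [14, 14]
After 'mul': [196]
After 'push 18': [196, 18]
After 'push 15': [196, 18, 15]
After 'push 16': [196, 18, 15, 16]
After 'push -2': [196, 18, 15, 16, -2]
After 'add': [196, 18, 15, 14]

Answer: [196, 18, 15, 14]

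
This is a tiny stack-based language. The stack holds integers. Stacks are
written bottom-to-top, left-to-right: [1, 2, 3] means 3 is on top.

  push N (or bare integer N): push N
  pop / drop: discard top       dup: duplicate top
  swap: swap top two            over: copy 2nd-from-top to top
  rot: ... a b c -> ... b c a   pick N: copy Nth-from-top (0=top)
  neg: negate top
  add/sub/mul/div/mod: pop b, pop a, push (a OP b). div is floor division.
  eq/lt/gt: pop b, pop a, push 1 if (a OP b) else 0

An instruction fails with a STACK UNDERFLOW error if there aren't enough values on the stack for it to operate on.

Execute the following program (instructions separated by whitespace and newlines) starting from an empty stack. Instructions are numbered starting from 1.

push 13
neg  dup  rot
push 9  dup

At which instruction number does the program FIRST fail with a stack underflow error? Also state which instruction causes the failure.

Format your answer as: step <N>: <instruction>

Answer: step 4: rot

Derivation:
Step 1 ('push 13'): stack = [13], depth = 1
Step 2 ('neg'): stack = [-13], depth = 1
Step 3 ('dup'): stack = [-13, -13], depth = 2
Step 4 ('rot'): needs 3 value(s) but depth is 2 — STACK UNDERFLOW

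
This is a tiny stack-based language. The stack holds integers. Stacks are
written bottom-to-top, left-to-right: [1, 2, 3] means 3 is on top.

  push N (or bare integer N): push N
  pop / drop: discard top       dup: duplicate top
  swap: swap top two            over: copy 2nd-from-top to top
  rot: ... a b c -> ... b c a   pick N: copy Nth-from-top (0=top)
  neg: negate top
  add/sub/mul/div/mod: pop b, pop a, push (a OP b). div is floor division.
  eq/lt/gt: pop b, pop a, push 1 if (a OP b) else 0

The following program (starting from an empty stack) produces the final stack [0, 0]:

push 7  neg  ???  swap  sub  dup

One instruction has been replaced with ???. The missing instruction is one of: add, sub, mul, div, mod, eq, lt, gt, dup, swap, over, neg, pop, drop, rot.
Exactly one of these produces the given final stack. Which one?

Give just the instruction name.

Stack before ???: [-7]
Stack after ???:  [-7, -7]
The instruction that transforms [-7] -> [-7, -7] is: dup

Answer: dup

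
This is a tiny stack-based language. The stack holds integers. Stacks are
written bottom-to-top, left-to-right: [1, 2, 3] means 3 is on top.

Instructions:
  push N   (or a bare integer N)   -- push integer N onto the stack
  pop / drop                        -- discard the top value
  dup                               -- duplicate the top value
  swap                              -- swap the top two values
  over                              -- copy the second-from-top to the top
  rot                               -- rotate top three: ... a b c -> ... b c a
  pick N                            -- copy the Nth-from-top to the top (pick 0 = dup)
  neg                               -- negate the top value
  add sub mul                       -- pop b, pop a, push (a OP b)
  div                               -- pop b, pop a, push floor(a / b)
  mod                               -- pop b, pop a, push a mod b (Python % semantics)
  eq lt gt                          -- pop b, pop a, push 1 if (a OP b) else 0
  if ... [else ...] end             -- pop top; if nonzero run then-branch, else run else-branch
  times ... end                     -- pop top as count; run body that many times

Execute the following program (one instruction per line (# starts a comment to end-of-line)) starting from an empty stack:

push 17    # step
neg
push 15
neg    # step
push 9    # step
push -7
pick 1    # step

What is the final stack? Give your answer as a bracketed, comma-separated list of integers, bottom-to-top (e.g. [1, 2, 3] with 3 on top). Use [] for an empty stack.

Answer: [-17, -15, 9, -7, 9]

Derivation:
After 'push 17': [17]
After 'neg': [-17]
After 'push 15': [-17, 15]
After 'neg': [-17, -15]
After 'push 9': [-17, -15, 9]
After 'push -7': [-17, -15, 9, -7]
After 'pick 1': [-17, -15, 9, -7, 9]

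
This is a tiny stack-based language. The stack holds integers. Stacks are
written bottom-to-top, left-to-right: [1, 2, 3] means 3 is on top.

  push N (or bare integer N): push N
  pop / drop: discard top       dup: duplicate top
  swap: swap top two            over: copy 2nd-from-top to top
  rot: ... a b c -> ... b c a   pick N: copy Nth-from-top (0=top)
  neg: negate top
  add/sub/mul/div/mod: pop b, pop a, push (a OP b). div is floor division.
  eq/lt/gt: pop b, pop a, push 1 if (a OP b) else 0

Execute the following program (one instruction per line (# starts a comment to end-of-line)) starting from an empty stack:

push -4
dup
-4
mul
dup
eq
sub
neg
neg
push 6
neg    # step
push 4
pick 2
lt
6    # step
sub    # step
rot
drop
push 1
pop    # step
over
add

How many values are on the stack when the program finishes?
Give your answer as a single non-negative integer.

Answer: 2

Derivation:
After 'push -4': stack = [-4] (depth 1)
After 'dup': stack = [-4, -4] (depth 2)
After 'push -4': stack = [-4, -4, -4] (depth 3)
After 'mul': stack = [-4, 16] (depth 2)
After 'dup': stack = [-4, 16, 16] (depth 3)
After 'eq': stack = [-4, 1] (depth 2)
After 'sub': stack = [-5] (depth 1)
After 'neg': stack = [5] (depth 1)
After 'neg': stack = [-5] (depth 1)
After 'push 6': stack = [-5, 6] (depth 2)
  ...
After 'pick 2': stack = [-5, -6, 4, -5] (depth 4)
After 'lt': stack = [-5, -6, 0] (depth 3)
After 'push 6': stack = [-5, -6, 0, 6] (depth 4)
After 'sub': stack = [-5, -6, -6] (depth 3)
After 'rot': stack = [-6, -6, -5] (depth 3)
After 'drop': stack = [-6, -6] (depth 2)
After 'push 1': stack = [-6, -6, 1] (depth 3)
After 'pop': stack = [-6, -6] (depth 2)
After 'over': stack = [-6, -6, -6] (depth 3)
After 'add': stack = [-6, -12] (depth 2)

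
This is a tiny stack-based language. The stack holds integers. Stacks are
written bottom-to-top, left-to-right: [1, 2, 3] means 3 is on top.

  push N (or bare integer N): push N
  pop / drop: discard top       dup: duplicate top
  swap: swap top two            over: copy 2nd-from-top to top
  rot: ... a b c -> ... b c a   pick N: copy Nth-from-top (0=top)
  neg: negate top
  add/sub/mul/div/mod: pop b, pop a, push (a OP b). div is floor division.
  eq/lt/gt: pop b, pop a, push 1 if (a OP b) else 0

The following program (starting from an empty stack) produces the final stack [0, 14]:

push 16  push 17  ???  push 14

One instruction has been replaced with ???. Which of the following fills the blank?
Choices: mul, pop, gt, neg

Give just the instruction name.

Answer: gt

Derivation:
Stack before ???: [16, 17]
Stack after ???:  [0]
Checking each choice:
  mul: produces [272, 14]
  pop: produces [16, 14]
  gt: MATCH
  neg: produces [16, -17, 14]


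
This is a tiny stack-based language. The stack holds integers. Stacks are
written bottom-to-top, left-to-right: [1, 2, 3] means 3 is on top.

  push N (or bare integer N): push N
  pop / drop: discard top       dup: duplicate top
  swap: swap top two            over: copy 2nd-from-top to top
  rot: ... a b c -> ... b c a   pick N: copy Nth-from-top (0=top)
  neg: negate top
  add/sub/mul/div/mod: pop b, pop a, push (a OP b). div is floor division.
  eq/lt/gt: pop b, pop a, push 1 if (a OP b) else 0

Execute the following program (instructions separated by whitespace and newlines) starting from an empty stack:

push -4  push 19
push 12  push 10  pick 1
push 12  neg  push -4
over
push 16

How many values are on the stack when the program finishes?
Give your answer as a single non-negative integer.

After 'push -4': stack = [-4] (depth 1)
After 'push 19': stack = [-4, 19] (depth 2)
After 'push 12': stack = [-4, 19, 12] (depth 3)
After 'push 10': stack = [-4, 19, 12, 10] (depth 4)
After 'pick 1': stack = [-4, 19, 12, 10, 12] (depth 5)
After 'push 12': stack = [-4, 19, 12, 10, 12, 12] (depth 6)
After 'neg': stack = [-4, 19, 12, 10, 12, -12] (depth 6)
After 'push -4': stack = [-4, 19, 12, 10, 12, -12, -4] (depth 7)
After 'over': stack = [-4, 19, 12, 10, 12, -12, -4, -12] (depth 8)
After 'push 16': stack = [-4, 19, 12, 10, 12, -12, -4, -12, 16] (depth 9)

Answer: 9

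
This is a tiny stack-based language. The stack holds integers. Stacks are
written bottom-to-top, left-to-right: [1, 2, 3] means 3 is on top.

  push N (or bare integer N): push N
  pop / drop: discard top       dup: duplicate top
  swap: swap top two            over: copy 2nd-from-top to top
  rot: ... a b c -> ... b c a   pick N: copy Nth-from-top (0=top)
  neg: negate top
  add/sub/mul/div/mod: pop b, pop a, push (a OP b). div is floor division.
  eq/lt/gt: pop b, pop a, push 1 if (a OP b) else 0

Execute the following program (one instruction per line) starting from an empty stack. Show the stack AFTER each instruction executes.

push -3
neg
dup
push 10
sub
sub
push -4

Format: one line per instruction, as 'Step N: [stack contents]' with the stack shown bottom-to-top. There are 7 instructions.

Step 1: [-3]
Step 2: [3]
Step 3: [3, 3]
Step 4: [3, 3, 10]
Step 5: [3, -7]
Step 6: [10]
Step 7: [10, -4]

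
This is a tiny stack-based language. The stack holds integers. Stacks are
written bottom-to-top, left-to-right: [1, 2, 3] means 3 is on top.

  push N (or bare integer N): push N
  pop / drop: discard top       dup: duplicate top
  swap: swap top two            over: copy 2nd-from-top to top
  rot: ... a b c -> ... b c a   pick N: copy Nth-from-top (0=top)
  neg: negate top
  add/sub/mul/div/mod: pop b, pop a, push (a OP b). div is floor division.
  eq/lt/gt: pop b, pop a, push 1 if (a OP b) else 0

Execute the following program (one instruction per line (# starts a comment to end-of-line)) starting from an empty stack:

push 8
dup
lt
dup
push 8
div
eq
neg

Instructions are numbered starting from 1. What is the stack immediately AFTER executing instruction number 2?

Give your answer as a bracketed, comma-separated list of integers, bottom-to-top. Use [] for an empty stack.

Step 1 ('push 8'): [8]
Step 2 ('dup'): [8, 8]

Answer: [8, 8]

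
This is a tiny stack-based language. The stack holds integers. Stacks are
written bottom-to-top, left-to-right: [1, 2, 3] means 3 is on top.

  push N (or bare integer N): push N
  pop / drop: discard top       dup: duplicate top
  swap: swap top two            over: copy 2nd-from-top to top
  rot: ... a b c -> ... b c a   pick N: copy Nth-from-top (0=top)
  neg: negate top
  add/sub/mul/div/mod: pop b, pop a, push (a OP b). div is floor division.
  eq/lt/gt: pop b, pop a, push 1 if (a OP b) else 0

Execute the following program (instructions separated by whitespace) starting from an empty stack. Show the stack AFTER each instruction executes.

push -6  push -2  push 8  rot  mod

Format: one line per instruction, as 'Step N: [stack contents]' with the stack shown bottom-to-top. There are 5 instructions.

Step 1: [-6]
Step 2: [-6, -2]
Step 3: [-6, -2, 8]
Step 4: [-2, 8, -6]
Step 5: [-2, -4]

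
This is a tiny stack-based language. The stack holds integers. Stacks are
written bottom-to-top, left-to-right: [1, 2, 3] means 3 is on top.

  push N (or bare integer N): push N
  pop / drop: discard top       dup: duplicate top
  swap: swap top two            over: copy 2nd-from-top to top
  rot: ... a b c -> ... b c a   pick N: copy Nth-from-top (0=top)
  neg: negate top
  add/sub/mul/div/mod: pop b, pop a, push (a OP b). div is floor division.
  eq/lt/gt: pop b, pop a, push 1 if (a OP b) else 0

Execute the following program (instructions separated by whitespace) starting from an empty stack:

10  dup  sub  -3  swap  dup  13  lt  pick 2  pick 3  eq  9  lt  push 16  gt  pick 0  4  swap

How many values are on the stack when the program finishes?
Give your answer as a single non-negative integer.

After 'push 10': stack = [10] (depth 1)
After 'dup': stack = [10, 10] (depth 2)
After 'sub': stack = [0] (depth 1)
After 'push -3': stack = [0, -3] (depth 2)
After 'swap': stack = [-3, 0] (depth 2)
After 'dup': stack = [-3, 0, 0] (depth 3)
After 'push 13': stack = [-3, 0, 0, 13] (depth 4)
After 'lt': stack = [-3, 0, 1] (depth 3)
After 'pick 2': stack = [-3, 0, 1, -3] (depth 4)
After 'pick 3': stack = [-3, 0, 1, -3, -3] (depth 5)
After 'eq': stack = [-3, 0, 1, 1] (depth 4)
After 'push 9': stack = [-3, 0, 1, 1, 9] (depth 5)
After 'lt': stack = [-3, 0, 1, 1] (depth 4)
After 'push 16': stack = [-3, 0, 1, 1, 16] (depth 5)
After 'gt': stack = [-3, 0, 1, 0] (depth 4)
After 'pick 0': stack = [-3, 0, 1, 0, 0] (depth 5)
After 'push 4': stack = [-3, 0, 1, 0, 0, 4] (depth 6)
After 'swap': stack = [-3, 0, 1, 0, 4, 0] (depth 6)

Answer: 6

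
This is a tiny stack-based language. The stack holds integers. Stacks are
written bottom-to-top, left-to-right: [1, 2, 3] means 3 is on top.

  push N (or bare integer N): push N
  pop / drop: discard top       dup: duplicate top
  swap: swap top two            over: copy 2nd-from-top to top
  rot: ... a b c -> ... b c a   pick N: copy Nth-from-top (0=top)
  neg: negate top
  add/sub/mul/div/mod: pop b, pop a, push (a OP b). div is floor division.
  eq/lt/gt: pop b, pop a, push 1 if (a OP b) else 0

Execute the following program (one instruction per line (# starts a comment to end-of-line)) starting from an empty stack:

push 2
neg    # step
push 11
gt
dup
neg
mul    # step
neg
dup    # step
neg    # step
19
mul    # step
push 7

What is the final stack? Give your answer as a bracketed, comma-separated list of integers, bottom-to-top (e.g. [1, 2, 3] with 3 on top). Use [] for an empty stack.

After 'push 2': [2]
After 'neg': [-2]
After 'push 11': [-2, 11]
After 'gt': [0]
After 'dup': [0, 0]
After 'neg': [0, 0]
After 'mul': [0]
After 'neg': [0]
After 'dup': [0, 0]
After 'neg': [0, 0]
After 'push 19': [0, 0, 19]
After 'mul': [0, 0]
After 'push 7': [0, 0, 7]

Answer: [0, 0, 7]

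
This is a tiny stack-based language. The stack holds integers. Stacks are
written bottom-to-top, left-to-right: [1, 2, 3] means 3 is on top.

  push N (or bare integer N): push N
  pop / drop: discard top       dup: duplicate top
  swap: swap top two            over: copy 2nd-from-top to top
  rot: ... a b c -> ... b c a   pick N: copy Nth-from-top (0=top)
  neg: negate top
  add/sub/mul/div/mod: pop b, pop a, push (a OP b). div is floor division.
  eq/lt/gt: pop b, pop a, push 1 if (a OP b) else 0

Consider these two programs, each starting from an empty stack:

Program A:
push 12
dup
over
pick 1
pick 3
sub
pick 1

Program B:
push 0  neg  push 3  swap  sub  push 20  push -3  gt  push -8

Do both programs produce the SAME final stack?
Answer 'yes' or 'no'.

Answer: no

Derivation:
Program A trace:
  After 'push 12': [12]
  After 'dup': [12, 12]
  After 'over': [12, 12, 12]
  After 'pick 1': [12, 12, 12, 12]
  After 'pick 3': [12, 12, 12, 12, 12]
  After 'sub': [12, 12, 12, 0]
  After 'pick 1': [12, 12, 12, 0, 12]
Program A final stack: [12, 12, 12, 0, 12]

Program B trace:
  After 'push 0': [0]
  After 'neg': [0]
  After 'push 3': [0, 3]
  After 'swap': [3, 0]
  After 'sub': [3]
  After 'push 20': [3, 20]
  After 'push -3': [3, 20, -3]
  After 'gt': [3, 1]
  After 'push -8': [3, 1, -8]
Program B final stack: [3, 1, -8]
Same: no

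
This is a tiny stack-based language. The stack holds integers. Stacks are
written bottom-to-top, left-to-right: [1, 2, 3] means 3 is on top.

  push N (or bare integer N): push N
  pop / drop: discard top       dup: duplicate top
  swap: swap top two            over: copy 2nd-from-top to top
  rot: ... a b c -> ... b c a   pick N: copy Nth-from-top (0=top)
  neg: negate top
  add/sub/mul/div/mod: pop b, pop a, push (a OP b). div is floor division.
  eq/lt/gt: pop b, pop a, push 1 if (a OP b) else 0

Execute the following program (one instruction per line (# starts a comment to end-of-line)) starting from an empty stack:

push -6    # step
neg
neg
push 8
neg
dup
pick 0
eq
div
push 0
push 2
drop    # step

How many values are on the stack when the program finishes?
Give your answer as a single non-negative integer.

After 'push -6': stack = [-6] (depth 1)
After 'neg': stack = [6] (depth 1)
After 'neg': stack = [-6] (depth 1)
After 'push 8': stack = [-6, 8] (depth 2)
After 'neg': stack = [-6, -8] (depth 2)
After 'dup': stack = [-6, -8, -8] (depth 3)
After 'pick 0': stack = [-6, -8, -8, -8] (depth 4)
After 'eq': stack = [-6, -8, 1] (depth 3)
After 'div': stack = [-6, -8] (depth 2)
After 'push 0': stack = [-6, -8, 0] (depth 3)
After 'push 2': stack = [-6, -8, 0, 2] (depth 4)
After 'drop': stack = [-6, -8, 0] (depth 3)

Answer: 3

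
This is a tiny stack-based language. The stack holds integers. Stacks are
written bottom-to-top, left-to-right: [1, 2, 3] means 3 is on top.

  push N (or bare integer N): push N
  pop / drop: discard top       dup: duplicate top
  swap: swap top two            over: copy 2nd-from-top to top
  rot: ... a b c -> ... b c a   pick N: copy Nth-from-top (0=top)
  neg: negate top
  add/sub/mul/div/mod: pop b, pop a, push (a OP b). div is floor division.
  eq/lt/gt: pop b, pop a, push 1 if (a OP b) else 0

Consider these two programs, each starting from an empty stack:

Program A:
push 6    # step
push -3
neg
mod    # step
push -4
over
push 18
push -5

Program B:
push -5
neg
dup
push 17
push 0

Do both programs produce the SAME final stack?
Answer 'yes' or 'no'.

Answer: no

Derivation:
Program A trace:
  After 'push 6': [6]
  After 'push -3': [6, -3]
  After 'neg': [6, 3]
  After 'mod': [0]
  After 'push -4': [0, -4]
  After 'over': [0, -4, 0]
  After 'push 18': [0, -4, 0, 18]
  After 'push -5': [0, -4, 0, 18, -5]
Program A final stack: [0, -4, 0, 18, -5]

Program B trace:
  After 'push -5': [-5]
  After 'neg': [5]
  After 'dup': [5, 5]
  After 'push 17': [5, 5, 17]
  After 'push 0': [5, 5, 17, 0]
Program B final stack: [5, 5, 17, 0]
Same: no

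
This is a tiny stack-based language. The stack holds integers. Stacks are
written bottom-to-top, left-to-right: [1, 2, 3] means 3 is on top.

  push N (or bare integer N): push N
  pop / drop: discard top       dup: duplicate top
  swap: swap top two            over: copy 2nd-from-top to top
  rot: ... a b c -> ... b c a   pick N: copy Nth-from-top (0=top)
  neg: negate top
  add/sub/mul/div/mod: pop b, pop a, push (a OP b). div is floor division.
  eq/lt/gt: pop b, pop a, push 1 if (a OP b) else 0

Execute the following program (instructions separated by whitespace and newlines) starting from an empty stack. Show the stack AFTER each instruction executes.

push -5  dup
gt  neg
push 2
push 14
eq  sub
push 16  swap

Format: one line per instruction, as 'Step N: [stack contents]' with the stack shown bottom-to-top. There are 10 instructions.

Step 1: [-5]
Step 2: [-5, -5]
Step 3: [0]
Step 4: [0]
Step 5: [0, 2]
Step 6: [0, 2, 14]
Step 7: [0, 0]
Step 8: [0]
Step 9: [0, 16]
Step 10: [16, 0]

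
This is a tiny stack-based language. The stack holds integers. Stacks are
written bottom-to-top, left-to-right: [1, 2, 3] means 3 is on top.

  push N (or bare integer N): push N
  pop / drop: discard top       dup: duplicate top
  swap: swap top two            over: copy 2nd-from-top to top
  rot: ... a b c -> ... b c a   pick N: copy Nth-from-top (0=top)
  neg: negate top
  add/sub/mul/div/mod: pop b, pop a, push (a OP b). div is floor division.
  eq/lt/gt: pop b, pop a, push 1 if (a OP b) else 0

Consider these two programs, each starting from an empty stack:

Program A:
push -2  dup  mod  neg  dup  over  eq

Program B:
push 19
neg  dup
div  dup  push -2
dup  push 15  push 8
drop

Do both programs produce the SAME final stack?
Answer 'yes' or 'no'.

Program A trace:
  After 'push -2': [-2]
  After 'dup': [-2, -2]
  After 'mod': [0]
  After 'neg': [0]
  After 'dup': [0, 0]
  After 'over': [0, 0, 0]
  After 'eq': [0, 1]
Program A final stack: [0, 1]

Program B trace:
  After 'push 19': [19]
  After 'neg': [-19]
  After 'dup': [-19, -19]
  After 'div': [1]
  After 'dup': [1, 1]
  After 'push -2': [1, 1, -2]
  After 'dup': [1, 1, -2, -2]
  After 'push 15': [1, 1, -2, -2, 15]
  After 'push 8': [1, 1, -2, -2, 15, 8]
  After 'drop': [1, 1, -2, -2, 15]
Program B final stack: [1, 1, -2, -2, 15]
Same: no

Answer: no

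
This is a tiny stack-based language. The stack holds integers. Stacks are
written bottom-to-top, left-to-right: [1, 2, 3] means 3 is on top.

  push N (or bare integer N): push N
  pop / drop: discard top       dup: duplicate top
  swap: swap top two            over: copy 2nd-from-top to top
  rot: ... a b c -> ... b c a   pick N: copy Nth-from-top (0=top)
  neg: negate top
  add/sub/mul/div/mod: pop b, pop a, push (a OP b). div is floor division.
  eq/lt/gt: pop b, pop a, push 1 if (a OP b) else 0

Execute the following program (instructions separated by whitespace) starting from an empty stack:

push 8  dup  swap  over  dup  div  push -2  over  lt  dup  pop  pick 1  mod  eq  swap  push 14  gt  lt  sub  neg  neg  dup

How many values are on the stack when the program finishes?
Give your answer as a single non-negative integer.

Answer: 2

Derivation:
After 'push 8': stack = [8] (depth 1)
After 'dup': stack = [8, 8] (depth 2)
After 'swap': stack = [8, 8] (depth 2)
After 'over': stack = [8, 8, 8] (depth 3)
After 'dup': stack = [8, 8, 8, 8] (depth 4)
After 'div': stack = [8, 8, 1] (depth 3)
After 'push -2': stack = [8, 8, 1, -2] (depth 4)
After 'over': stack = [8, 8, 1, -2, 1] (depth 5)
After 'lt': stack = [8, 8, 1, 1] (depth 4)
After 'dup': stack = [8, 8, 1, 1, 1] (depth 5)
  ...
After 'mod': stack = [8, 8, 1, 0] (depth 4)
After 'eq': stack = [8, 8, 0] (depth 3)
After 'swap': stack = [8, 0, 8] (depth 3)
After 'push 14': stack = [8, 0, 8, 14] (depth 4)
After 'gt': stack = [8, 0, 0] (depth 3)
After 'lt': stack = [8, 0] (depth 2)
After 'sub': stack = [8] (depth 1)
After 'neg': stack = [-8] (depth 1)
After 'neg': stack = [8] (depth 1)
After 'dup': stack = [8, 8] (depth 2)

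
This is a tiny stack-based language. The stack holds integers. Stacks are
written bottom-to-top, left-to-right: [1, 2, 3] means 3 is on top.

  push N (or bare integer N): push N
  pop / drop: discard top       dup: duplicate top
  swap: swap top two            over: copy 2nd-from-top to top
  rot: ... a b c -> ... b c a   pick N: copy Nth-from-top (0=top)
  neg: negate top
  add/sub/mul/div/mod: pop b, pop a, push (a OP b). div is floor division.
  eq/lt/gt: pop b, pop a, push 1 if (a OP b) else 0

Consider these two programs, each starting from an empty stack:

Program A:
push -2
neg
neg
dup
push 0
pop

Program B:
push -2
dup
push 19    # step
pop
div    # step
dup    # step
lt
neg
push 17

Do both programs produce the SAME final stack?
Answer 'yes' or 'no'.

Answer: no

Derivation:
Program A trace:
  After 'push -2': [-2]
  After 'neg': [2]
  After 'neg': [-2]
  After 'dup': [-2, -2]
  After 'push 0': [-2, -2, 0]
  After 'pop': [-2, -2]
Program A final stack: [-2, -2]

Program B trace:
  After 'push -2': [-2]
  After 'dup': [-2, -2]
  After 'push 19': [-2, -2, 19]
  After 'pop': [-2, -2]
  After 'div': [1]
  After 'dup': [1, 1]
  After 'lt': [0]
  After 'neg': [0]
  After 'push 17': [0, 17]
Program B final stack: [0, 17]
Same: no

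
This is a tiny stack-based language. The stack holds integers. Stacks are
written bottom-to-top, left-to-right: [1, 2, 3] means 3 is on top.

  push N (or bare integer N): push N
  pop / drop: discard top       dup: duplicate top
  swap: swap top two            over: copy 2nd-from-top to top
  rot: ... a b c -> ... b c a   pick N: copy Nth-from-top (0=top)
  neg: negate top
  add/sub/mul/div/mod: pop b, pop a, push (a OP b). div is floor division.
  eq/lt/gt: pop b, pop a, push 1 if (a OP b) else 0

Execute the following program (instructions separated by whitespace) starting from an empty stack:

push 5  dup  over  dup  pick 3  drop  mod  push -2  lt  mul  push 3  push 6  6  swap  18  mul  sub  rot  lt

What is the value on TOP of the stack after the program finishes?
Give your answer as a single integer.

Answer: 1

Derivation:
After 'push 5': [5]
After 'dup': [5, 5]
After 'over': [5, 5, 5]
After 'dup': [5, 5, 5, 5]
After 'pick 3': [5, 5, 5, 5, 5]
After 'drop': [5, 5, 5, 5]
After 'mod': [5, 5, 0]
After 'push -2': [5, 5, 0, -2]
After 'lt': [5, 5, 0]
After 'mul': [5, 0]
After 'push 3': [5, 0, 3]
After 'push 6': [5, 0, 3, 6]
After 'push 6': [5, 0, 3, 6, 6]
After 'swap': [5, 0, 3, 6, 6]
After 'push 18': [5, 0, 3, 6, 6, 18]
After 'mul': [5, 0, 3, 6, 108]
After 'sub': [5, 0, 3, -102]
After 'rot': [5, 3, -102, 0]
After 'lt': [5, 3, 1]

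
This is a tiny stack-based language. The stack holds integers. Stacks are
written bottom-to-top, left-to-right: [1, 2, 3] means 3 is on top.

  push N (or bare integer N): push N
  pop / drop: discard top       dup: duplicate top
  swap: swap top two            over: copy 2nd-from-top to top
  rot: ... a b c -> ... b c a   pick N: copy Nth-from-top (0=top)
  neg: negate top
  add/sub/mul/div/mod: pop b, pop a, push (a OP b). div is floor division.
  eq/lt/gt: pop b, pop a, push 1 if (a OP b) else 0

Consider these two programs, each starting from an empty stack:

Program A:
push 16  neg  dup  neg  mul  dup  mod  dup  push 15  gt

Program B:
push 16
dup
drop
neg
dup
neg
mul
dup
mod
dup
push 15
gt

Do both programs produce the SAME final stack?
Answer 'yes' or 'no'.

Program A trace:
  After 'push 16': [16]
  After 'neg': [-16]
  After 'dup': [-16, -16]
  After 'neg': [-16, 16]
  After 'mul': [-256]
  After 'dup': [-256, -256]
  After 'mod': [0]
  After 'dup': [0, 0]
  After 'push 15': [0, 0, 15]
  After 'gt': [0, 0]
Program A final stack: [0, 0]

Program B trace:
  After 'push 16': [16]
  After 'dup': [16, 16]
  After 'drop': [16]
  After 'neg': [-16]
  After 'dup': [-16, -16]
  After 'neg': [-16, 16]
  After 'mul': [-256]
  After 'dup': [-256, -256]
  After 'mod': [0]
  After 'dup': [0, 0]
  After 'push 15': [0, 0, 15]
  After 'gt': [0, 0]
Program B final stack: [0, 0]
Same: yes

Answer: yes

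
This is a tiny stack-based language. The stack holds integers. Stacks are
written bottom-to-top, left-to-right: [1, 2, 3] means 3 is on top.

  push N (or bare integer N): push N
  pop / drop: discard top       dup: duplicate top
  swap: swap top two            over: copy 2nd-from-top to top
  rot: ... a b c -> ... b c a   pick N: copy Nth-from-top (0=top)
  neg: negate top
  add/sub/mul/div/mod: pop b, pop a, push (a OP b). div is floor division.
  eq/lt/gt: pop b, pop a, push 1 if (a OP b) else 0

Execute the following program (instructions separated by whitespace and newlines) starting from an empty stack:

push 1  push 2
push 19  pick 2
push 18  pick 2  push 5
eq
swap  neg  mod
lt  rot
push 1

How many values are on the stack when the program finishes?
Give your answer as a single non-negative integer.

After 'push 1': stack = [1] (depth 1)
After 'push 2': stack = [1, 2] (depth 2)
After 'push 19': stack = [1, 2, 19] (depth 3)
After 'pick 2': stack = [1, 2, 19, 1] (depth 4)
After 'push 18': stack = [1, 2, 19, 1, 18] (depth 5)
After 'pick 2': stack = [1, 2, 19, 1, 18, 19] (depth 6)
After 'push 5': stack = [1, 2, 19, 1, 18, 19, 5] (depth 7)
After 'eq': stack = [1, 2, 19, 1, 18, 0] (depth 6)
After 'swap': stack = [1, 2, 19, 1, 0, 18] (depth 6)
After 'neg': stack = [1, 2, 19, 1, 0, -18] (depth 6)
After 'mod': stack = [1, 2, 19, 1, 0] (depth 5)
After 'lt': stack = [1, 2, 19, 0] (depth 4)
After 'rot': stack = [1, 19, 0, 2] (depth 4)
After 'push 1': stack = [1, 19, 0, 2, 1] (depth 5)

Answer: 5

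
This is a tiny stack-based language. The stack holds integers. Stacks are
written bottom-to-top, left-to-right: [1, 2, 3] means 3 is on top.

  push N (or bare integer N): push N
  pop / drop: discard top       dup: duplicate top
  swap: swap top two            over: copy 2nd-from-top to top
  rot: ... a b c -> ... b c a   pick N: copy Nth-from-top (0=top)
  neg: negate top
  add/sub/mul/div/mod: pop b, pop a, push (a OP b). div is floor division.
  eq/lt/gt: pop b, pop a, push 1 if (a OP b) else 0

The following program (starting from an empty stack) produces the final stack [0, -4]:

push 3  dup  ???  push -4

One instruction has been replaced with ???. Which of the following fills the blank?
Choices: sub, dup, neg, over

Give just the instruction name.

Answer: sub

Derivation:
Stack before ???: [3, 3]
Stack after ???:  [0]
Checking each choice:
  sub: MATCH
  dup: produces [3, 3, 3, -4]
  neg: produces [3, -3, -4]
  over: produces [3, 3, 3, -4]
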